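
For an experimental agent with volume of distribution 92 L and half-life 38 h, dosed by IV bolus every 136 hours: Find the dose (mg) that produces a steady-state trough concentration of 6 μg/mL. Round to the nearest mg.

τ/t½ = 136/38 ≈ 3.5789, so f = (1/2)^(136/38) ≈ 0.083682.
Cmin,ss = (D/Vd)·f/(1−f), so D = Cmin,ss·Vd·(1−f)/f.
D = 6 × 92 × (1−f)/f ≈ 6 × 92 × 10.95000 ≈ 6044.40 mg.

6044 mg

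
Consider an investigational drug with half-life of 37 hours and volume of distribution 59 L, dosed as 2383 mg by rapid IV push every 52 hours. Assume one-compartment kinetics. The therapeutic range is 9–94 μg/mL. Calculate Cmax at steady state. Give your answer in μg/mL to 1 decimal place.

64.9 μg/mL

k = ln2/t½ = ln2/37 ≈ 0.018734 h⁻¹; fraction remaining f = e^(−kτ) = e^(−0.018734×52) ≈ 0.3775.
Accumulation ratio R = 1/(1 − f) ≈ 1/0.6225 ≈ 1.6064.
Single-dose peak C₀ = D/Vd = 2383/59 ≈ 40.390 μg/mL.
Steady-state peak Cmax,ss = C₀·R ≈ 40.390 × 1.6064 ≈ 64.882 μg/mL.
Peak 64.9 μg/mL vs MTC 94 μg/mL: below toxic threshold.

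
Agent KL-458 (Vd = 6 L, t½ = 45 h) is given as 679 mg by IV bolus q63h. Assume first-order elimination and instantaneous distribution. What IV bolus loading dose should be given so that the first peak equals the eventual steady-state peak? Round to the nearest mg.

1093 mg

f = (1/2)^(63/45) ≈ 0.378929; accumulation ratio R = 1/(1−f) ≈ 1.61012.
Loading dose to hit Cmax,ss on first dose: D_load = D_maint·R ≈ 679 × 1.61012 ≈ 1093.27 mg.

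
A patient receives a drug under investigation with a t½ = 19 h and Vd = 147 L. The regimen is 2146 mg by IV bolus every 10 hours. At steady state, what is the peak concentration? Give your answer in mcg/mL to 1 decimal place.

47.8 mcg/mL

τ/t½ = 10/19 ≈ 0.52632, so fraction remaining f = (1/2)^(10/19) ≈ 0.6943.
Accumulation ratio R = 1/(1 − f) ≈ 1/0.3057 ≈ 3.2712.
Single-dose peak C₀ = D/Vd = 2146/147 ≈ 14.599 mcg/mL.
Steady-state peak Cmax,ss = C₀·R ≈ 14.599 × 3.2712 ≈ 47.756 mcg/mL.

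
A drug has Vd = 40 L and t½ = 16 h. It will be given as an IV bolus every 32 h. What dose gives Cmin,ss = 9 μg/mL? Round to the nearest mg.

1080 mg

τ/t½ = 32/16 ≈ 2, so f = (1/2)^(32/16) ≈ 0.250000.
Cmin,ss = (D/Vd)·f/(1−f), so D = Cmin,ss·Vd·(1−f)/f.
D = 9 × 40 × (1−f)/f ≈ 9 × 40 × 3.00000 ≈ 1080.00 mg.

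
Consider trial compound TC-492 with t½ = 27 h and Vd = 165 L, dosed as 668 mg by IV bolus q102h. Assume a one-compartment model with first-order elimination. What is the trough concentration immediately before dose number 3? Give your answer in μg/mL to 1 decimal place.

f = (1/2)^(τ/t½) = (1/2)^(102/27) ≈ 0.0729.
C₀ = D/Vd = 668/165 ≈ 4.048 μg/mL.
Before the 3rd dose, 2 doses have been given. Superposition: Cmin = C₀·(f + f²).
≈ 4.048 × (0.0729 + 0.0053) ≈ 4.048 × 0.0782 ≈ 0.317 μg/mL.

0.3 μg/mL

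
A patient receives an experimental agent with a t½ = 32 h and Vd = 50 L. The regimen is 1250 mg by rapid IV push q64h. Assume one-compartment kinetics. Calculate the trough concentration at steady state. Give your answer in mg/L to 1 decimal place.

8.3 mg/L

τ = 64 h = 2 half-lives, so f = (1/2)^2 = 0.25.
At steady state, R = 1/(1 − 0.25) = 4/3.
Single-dose peak C₀ = D/Vd = 1250/50 = 25 mg/L.
Steady-state peak Cmax,ss = C₀·R = 25 × 4/3 ≈ 33.333 mg/L.
Steady-state trough Cmin,ss = Cmax,ss·f ≈ 33.333 × 0.25 ≈ 8.333 mg/L.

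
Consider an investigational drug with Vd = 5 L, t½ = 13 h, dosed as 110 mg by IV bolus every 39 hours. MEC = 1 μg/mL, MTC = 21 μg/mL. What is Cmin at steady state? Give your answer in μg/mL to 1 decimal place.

τ = 39 h = 3 half-lives, so f = (1/2)^3 = 0.125.
Accumulation ratio R = 1/(1 − f) = 1/0.875 = 8/7.
Single-dose peak C₀ = D/Vd = 110/5 = 22 μg/mL.
Steady-state peak Cmax,ss = C₀·R = 22 × 8/7 ≈ 25.143 μg/mL.
Steady-state trough Cmin,ss = Cmax,ss·f ≈ 25.143 × 0.125 ≈ 3.143 μg/mL.
Trough 3.1 μg/mL vs MEC 1 μg/mL: adequate.

3.1 μg/mL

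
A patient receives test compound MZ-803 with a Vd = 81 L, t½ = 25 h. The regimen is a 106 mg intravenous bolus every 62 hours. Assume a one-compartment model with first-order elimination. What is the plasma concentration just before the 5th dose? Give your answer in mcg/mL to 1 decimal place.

f = (1/2)^(τ/t½) = (1/2)^(62/25) ≈ 0.1792.
C₀ = D/Vd = 106/81 ≈ 1.309 mcg/mL.
Before the 5th dose, 4 doses have been given. Superposition: Cmin = C₀·(f + f² + … + f^4).
≈ 1.309 × (0.1792 + 0.0321 + 0.0058 + 0.0010) ≈ 1.309 × 0.2181 ≈ 0.285 mcg/mL.

0.3 mcg/mL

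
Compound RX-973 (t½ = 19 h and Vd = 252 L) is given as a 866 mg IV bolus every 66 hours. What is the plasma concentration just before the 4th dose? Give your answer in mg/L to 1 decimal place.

0.3 mg/L

f = (1/2)^(τ/t½) = (1/2)^(66/19) ≈ 0.0900.
C₀ = D/Vd = 866/252 ≈ 3.437 mg/L.
Before the 4th dose, 3 doses have been given. Superposition: Cmin = C₀·(f + f² + … + f^3).
≈ 3.437 × (0.0900 + 0.0081 + 0.0007) ≈ 3.437 × 0.0988 ≈ 0.340 mg/L.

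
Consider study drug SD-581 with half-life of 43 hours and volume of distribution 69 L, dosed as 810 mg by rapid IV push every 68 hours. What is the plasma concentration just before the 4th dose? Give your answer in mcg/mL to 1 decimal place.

f = (1/2)^(τ/t½) = (1/2)^(68/43) ≈ 0.3342.
C₀ = D/Vd = 810/69 ≈ 11.739 mcg/mL.
Before the 4th dose, 3 doses have been given. Superposition: Cmin = C₀·(f + f² + … + f^3).
≈ 11.739 × (0.3342 + 0.1117 + 0.0373) ≈ 11.739 × 0.4832 ≈ 5.672 mcg/mL.

5.7 mcg/mL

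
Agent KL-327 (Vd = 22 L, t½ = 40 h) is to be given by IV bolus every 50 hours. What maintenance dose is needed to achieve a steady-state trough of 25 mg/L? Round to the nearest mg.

τ/t½ = 50/40 ≈ 1.25, so f = (1/2)^(50/40) ≈ 0.420448.
Cmin,ss = (D/Vd)·f/(1−f), so D = Cmin,ss·Vd·(1−f)/f.
D = 25 × 22 × (1−f)/f ≈ 25 × 22 × 1.37842 ≈ 758.13 mg.

758 mg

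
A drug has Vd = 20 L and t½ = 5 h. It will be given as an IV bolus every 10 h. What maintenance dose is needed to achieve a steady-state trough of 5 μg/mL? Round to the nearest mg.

300 mg

τ/t½ = 10/5 ≈ 2, so f = (1/2)^(10/5) ≈ 0.250000.
Cmin,ss = (D/Vd)·f/(1−f), so D = Cmin,ss·Vd·(1−f)/f.
D = 5 × 20 × (1−f)/f ≈ 5 × 20 × 3.00000 ≈ 300.00 mg.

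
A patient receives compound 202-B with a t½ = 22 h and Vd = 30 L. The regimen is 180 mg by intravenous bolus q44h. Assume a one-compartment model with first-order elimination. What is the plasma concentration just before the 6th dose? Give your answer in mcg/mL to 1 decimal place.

2.0 mcg/mL

f = (1/2)^(τ/t½) = (1/2)^(44/22) ≈ 0.2500.
C₀ = D/Vd = 180/30 ≈ 6.000 mcg/mL.
Before the 6th dose, 5 doses have been given. Superposition: Cmin = C₀·(f + f² + … + f^5).
≈ 6.000 × (0.2500 + 0.0625 + 0.0156 + 0.0039 + 0.0010) ≈ 6.000 × 0.3330 ≈ 1.998 mcg/mL.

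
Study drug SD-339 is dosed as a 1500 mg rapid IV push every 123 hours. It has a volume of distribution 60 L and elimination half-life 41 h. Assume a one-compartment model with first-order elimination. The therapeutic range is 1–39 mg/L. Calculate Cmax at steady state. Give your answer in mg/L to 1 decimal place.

28.6 mg/L

The dosing interval is 3 half-lives, so f = 2^(−3) = 0.125.
At steady state, R = 1/(1 − 0.125) = 8/7.
Single-dose peak C₀ = D/Vd = 1500/60 = 25 mg/L.
Steady-state peak Cmax,ss = C₀·R = 25 × 8/7 ≈ 28.571 mg/L.
Peak 28.6 mg/L vs MTC 39 mg/L: below toxic threshold.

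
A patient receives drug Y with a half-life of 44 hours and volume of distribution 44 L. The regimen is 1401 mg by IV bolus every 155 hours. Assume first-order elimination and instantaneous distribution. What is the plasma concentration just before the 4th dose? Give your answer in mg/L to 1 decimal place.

f = (1/2)^(τ/t½) = (1/2)^(155/44) ≈ 0.0870.
C₀ = D/Vd = 1401/44 ≈ 31.841 mg/L.
Before the 4th dose, 3 doses have been given. Superposition: Cmin = C₀·(f + f² + … + f^3).
≈ 31.841 × (0.0870 + 0.0076 + 0.0007) ≈ 31.841 × 0.0953 ≈ 3.034 mg/L.

3.0 mg/L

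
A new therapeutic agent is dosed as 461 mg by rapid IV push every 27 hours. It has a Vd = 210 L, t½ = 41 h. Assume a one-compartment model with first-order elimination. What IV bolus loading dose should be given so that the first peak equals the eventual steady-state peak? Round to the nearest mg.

1258 mg

f = (1/2)^(27/41) ≈ 0.633521; accumulation ratio R = 1/(1−f) ≈ 2.72867.
Loading dose to hit Cmax,ss on first dose: D_load = D_maint·R ≈ 461 × 2.72867 ≈ 1257.92 mg.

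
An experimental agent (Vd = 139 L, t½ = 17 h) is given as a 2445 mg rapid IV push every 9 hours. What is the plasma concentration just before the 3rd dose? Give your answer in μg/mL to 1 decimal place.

f = (1/2)^(τ/t½) = (1/2)^(9/17) ≈ 0.6928.
C₀ = D/Vd = 2445/139 ≈ 17.590 μg/mL.
Before the 3rd dose, 2 doses have been given. Superposition: Cmin = C₀·(f + f²).
≈ 17.590 × (0.6928 + 0.4800) ≈ 17.590 × 1.1728 ≈ 20.630 μg/mL.

20.6 μg/mL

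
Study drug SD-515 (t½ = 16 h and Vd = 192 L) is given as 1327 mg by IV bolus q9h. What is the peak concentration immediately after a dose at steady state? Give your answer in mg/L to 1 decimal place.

21.4 mg/L

k = ln2/t½ = ln2/16 ≈ 0.043322 h⁻¹; fraction remaining f = e^(−kτ) = e^(−0.043322×9) ≈ 0.6771.
Accumulation ratio R = 1/(1 − f) ≈ 1/0.3229 ≈ 3.0969.
Each bolus raises the concentration by D/Vd = 1327/192 ≈ 6.911 mg/L.
Steady-state peak Cmax,ss = C₀·R ≈ 6.911 × 3.0969 ≈ 21.403 mg/L.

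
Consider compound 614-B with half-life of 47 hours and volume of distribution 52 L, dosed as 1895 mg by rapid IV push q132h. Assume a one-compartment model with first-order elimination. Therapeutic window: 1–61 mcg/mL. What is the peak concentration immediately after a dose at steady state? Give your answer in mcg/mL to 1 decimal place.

τ/t½ = 132/47 ≈ 2.8085, so fraction remaining f = (1/2)^(132/47) ≈ 0.1427.
At steady state, accumulation factor R = 1/(1 − e^(−kτ)) ≈ 1.1665.
Single-dose peak C₀ = D/Vd = 1895/52 ≈ 36.442 mcg/mL.
Cmax,ss = C₀/(1 − f) ≈ 36.442/0.8573 ≈ 42.508 mcg/mL.
Peak 42.5 mcg/mL vs MTC 61 mcg/mL: below toxic threshold.

42.5 mcg/mL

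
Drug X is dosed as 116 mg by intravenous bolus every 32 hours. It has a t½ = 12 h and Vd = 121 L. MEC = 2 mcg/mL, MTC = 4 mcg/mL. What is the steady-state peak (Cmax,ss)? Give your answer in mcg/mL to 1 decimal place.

1.1 mcg/mL

τ/t½ = 32/12 ≈ 2.6667, so fraction remaining f = (1/2)^(32/12) ≈ 0.1575.
At steady state, accumulation factor R = 1/(1 − e^(−kτ)) ≈ 1.1869.
Each bolus raises the concentration by D/Vd = 116/121 ≈ 0.959 mcg/mL.
Steady-state peak Cmax,ss = C₀·R ≈ 0.959 × 1.1869 ≈ 1.138 mcg/mL.
Peak 1.1 mcg/mL vs MTC 4 mcg/mL: below toxic threshold.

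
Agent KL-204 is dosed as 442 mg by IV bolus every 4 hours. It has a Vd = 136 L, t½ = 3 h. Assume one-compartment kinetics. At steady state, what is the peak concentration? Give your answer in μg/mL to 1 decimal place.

5.4 μg/mL

Over one 4-h interval, 4/3 ≈ 1.3333 half-lives elapse, leaving f ≈ 0.3969 of each dose.
Accumulation ratio R = 1/(1 − f) ≈ 1/0.6031 ≈ 1.6581.
Single-dose peak C₀ = D/Vd = 442/136 ≈ 3.250 μg/mL.
Steady-state peak Cmax,ss = C₀·R ≈ 3.250 × 1.6581 ≈ 5.389 μg/mL.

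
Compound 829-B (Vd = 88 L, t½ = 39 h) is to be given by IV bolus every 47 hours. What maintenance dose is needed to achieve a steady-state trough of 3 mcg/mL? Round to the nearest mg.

345 mg

τ/t½ = 47/39 ≈ 1.2051, so f = (1/2)^(47/39) ≈ 0.433731.
Cmin,ss = (D/Vd)·f/(1−f), so D = Cmin,ss·Vd·(1−f)/f.
D = 3 × 88 × (1−f)/f ≈ 3 × 88 × 1.30558 ≈ 344.67 mg.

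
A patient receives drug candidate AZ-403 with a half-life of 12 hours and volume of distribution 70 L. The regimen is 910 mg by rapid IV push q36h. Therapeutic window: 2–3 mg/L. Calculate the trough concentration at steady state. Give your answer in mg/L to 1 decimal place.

The dosing interval is 3 half-lives, so f = 2^(−3) = 0.125.
At steady state, R = 1/(1 − 0.125) = 8/7.
Single-dose peak C₀ = D/Vd = 910/70 = 13 mg/L.
Steady-state peak Cmax,ss = C₀·R = 13 × 8/7 ≈ 14.857 mg/L.
Steady-state trough Cmin,ss = Cmax,ss·f ≈ 14.857 × 0.125 ≈ 1.857 mg/L.
Trough 1.9 mg/L vs MEC 2 mg/L: subtherapeutic.

1.9 mg/L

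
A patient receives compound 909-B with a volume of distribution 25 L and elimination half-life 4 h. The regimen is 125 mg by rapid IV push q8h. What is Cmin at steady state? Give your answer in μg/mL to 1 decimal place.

1.7 μg/mL

τ = 8 h = 2 half-lives, so f = (1/2)^2 = 0.25.
Accumulation ratio R = 1/(1 − f) = 1/0.75 = 4/3.
Single-dose peak C₀ = D/Vd = 125/25 = 5 μg/mL.
Steady-state peak Cmax,ss = C₀·R = 5 × 4/3 ≈ 6.667 μg/mL.
Steady-state trough Cmin,ss = Cmax,ss·f ≈ 6.667 × 0.25 ≈ 1.667 μg/mL.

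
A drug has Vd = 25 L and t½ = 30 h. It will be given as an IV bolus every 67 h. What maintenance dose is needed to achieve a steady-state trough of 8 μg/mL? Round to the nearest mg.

740 mg

τ/t½ = 67/30 ≈ 2.2333, so f = (1/2)^(67/30) ≈ 0.212667.
Cmin,ss = (D/Vd)·f/(1−f), so D = Cmin,ss·Vd·(1−f)/f.
D = 8 × 25 × (1−f)/f ≈ 8 × 25 × 3.70219 ≈ 740.44 mg.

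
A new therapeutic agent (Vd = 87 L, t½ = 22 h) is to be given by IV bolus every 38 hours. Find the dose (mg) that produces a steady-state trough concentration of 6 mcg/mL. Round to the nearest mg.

τ/t½ = 38/22 ≈ 1.7273, so f = (1/2)^(38/22) ≈ 0.302022.
Cmin,ss = (D/Vd)·f/(1−f), so D = Cmin,ss·Vd·(1−f)/f.
D = 6 × 87 × (1−f)/f ≈ 6 × 87 × 2.31102 ≈ 1206.35 mg.

1206 mg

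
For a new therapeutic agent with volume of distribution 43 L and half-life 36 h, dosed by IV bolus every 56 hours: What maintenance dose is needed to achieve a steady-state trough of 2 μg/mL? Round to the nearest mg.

167 mg

τ/t½ = 56/36 ≈ 1.5556, so f = (1/2)^(56/36) ≈ 0.340198.
Cmin,ss = (D/Vd)·f/(1−f), so D = Cmin,ss·Vd·(1−f)/f.
D = 2 × 43 × (1−f)/f ≈ 2 × 43 × 1.93946 ≈ 166.79 mg.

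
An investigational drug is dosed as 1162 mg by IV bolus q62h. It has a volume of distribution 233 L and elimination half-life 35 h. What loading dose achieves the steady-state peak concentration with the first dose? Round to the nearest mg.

f = (1/2)^(62/35) ≈ 0.292919; accumulation ratio R = 1/(1−f) ≈ 1.41427.
Loading dose to hit Cmax,ss on first dose: D_load = D_maint·R ≈ 1162 × 1.41427 ≈ 1643.38 mg.

1643 mg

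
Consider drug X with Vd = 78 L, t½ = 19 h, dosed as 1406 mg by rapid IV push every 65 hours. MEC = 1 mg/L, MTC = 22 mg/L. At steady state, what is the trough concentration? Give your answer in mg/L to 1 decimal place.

τ/t½ = 65/19 ≈ 3.4211, so fraction remaining f = (1/2)^(65/19) ≈ 0.0934.
Single-dose peak C₀ = D/Vd = 1406/78 ≈ 18.026 mg/L.
Steady-state trough Cmin,ss = C₀·f/(1−f) ≈ 18.026 × 0.0934/0.9066 ≈ 1.857 mg/L.
Trough 1.9 mg/L vs MEC 1 mg/L: adequate.

1.9 mg/L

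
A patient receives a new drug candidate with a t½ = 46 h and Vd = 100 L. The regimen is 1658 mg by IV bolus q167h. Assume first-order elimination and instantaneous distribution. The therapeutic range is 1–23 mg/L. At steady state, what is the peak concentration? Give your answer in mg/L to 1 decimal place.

18.0 mg/L

Over one 167-h interval, 167/46 ≈ 3.6304 half-lives elapse, leaving f ≈ 0.0807 of each dose.
Accumulation ratio R = 1/(1 − f) ≈ 1/0.9193 ≈ 1.0878.
Each bolus raises the concentration by D/Vd = 1658/100 ≈ 16.580 mg/L.
Steady-state peak Cmax,ss = C₀·R ≈ 16.580 × 1.0878 ≈ 18.036 mg/L.
Peak 18.0 mg/L vs MTC 23 mg/L: below toxic threshold.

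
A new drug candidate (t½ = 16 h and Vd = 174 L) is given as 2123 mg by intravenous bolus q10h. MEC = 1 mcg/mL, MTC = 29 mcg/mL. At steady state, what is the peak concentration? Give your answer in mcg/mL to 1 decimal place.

34.7 mcg/mL

k = ln2/t½ = ln2/16 ≈ 0.043322 h⁻¹; fraction remaining f = e^(−kτ) = e^(−0.043322×10) ≈ 0.6484.
Accumulation ratio R = 1/(1 − f) ≈ 1/0.3516 ≈ 2.8441.
Each bolus raises the concentration by D/Vd = 2123/174 ≈ 12.201 mcg/mL.
Steady-state peak Cmax,ss = C₀·R ≈ 12.201 × 2.8441 ≈ 34.701 mcg/mL.
Peak 34.7 mcg/mL vs MTC 29 mcg/mL: exceeds toxic threshold.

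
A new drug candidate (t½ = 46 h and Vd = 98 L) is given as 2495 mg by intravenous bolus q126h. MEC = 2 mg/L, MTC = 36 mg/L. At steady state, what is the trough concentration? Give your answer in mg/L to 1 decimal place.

k = ln2/t½ = ln2/46 ≈ 0.015068 h⁻¹; fraction remaining f = e^(−kτ) = e^(−0.015068×126) ≈ 0.1498.
Accumulation ratio R = 1/(1 − f) ≈ 1/0.8502 ≈ 1.1762.
Each bolus raises the concentration by D/Vd = 2495/98 ≈ 25.459 mg/L.
Steady-state peak Cmax,ss = C₀·R ≈ 25.459 × 1.1762 ≈ 29.945 mg/L.
Steady-state trough Cmin,ss = Cmax,ss·f ≈ 29.945 × 0.1498 ≈ 4.486 mg/L.
Trough 4.5 mg/L vs MEC 2 mg/L: adequate.

4.5 mg/L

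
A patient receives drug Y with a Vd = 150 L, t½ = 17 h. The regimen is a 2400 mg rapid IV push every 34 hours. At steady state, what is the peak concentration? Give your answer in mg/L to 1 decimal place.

The dosing interval is 2 half-lives, so f = 2^(−2) = 0.25.
At steady state, R = 1/(1 − 0.25) = 4/3.
Single-dose peak C₀ = D/Vd = 2400/150 = 16 mg/L.
Steady-state peak Cmax,ss = C₀·R = 16 × 4/3 ≈ 21.333 mg/L.

21.3 mg/L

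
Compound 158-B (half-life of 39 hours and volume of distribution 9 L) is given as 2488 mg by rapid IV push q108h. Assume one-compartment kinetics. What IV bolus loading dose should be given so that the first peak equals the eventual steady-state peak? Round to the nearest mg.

f = (1/2)^(108/39) ≈ 0.146683; accumulation ratio R = 1/(1−f) ≈ 1.17190.
Loading dose to hit Cmax,ss on first dose: D_load = D_maint·R ≈ 2488 × 1.17190 ≈ 2915.69 mg.

2916 mg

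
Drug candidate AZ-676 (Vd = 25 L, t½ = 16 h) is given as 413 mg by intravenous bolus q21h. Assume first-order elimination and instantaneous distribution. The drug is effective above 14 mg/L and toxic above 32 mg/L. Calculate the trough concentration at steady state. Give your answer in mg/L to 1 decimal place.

Over one 21-h interval, 21/16 ≈ 1.3125 half-lives elapse, leaving f ≈ 0.4026 of each dose.
Single-dose peak C₀ = D/Vd = 413/25 ≈ 16.520 mg/L.
Steady-state trough Cmin,ss = C₀·f/(1−f) ≈ 16.520 × 0.4026/0.5974 ≈ 11.133 mg/L.
Trough 11.1 mg/L vs MEC 14 mg/L: subtherapeutic.

11.1 mg/L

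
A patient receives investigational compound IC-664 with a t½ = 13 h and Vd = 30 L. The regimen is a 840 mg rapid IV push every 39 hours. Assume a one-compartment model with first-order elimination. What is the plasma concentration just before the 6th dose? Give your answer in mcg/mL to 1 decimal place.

f = (1/2)^(τ/t½) = (1/2)^(39/13) ≈ 0.1250.
C₀ = D/Vd = 840/30 ≈ 28.000 mcg/mL.
Before the 6th dose, 5 doses have been given. Superposition: Cmin = C₀·(f + f² + … + f^5).
≈ 28.000 × (0.1250 + 0.0156 + 0.0020 + 0.0002 + 0.0000) ≈ 28.000 × 0.1428 ≈ 3.998 mcg/mL.

4.0 mcg/mL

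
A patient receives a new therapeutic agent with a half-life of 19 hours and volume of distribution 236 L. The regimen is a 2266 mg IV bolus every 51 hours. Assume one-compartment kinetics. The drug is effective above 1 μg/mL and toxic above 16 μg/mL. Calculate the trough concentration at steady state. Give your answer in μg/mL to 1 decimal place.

1.8 μg/mL

Over one 51-h interval, 51/19 ≈ 2.6842 half-lives elapse, leaving f ≈ 0.1556 of each dose.
Each bolus raises the concentration by D/Vd = 2266/236 ≈ 9.602 μg/mL.
Steady-state trough Cmin,ss = C₀·f/(1−f) ≈ 9.602 × 0.1556/0.8444 ≈ 1.769 μg/mL.
Trough 1.8 μg/mL vs MEC 1 μg/mL: adequate.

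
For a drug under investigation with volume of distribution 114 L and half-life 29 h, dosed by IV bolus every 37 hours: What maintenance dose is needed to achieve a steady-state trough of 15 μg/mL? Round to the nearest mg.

τ/t½ = 37/29 ≈ 1.2759, so f = (1/2)^(37/29) ≈ 0.412978.
Cmin,ss = (D/Vd)·f/(1−f), so D = Cmin,ss·Vd·(1−f)/f.
D = 15 × 114 × (1−f)/f ≈ 15 × 114 × 1.42144 ≈ 2430.66 mg.

2431 mg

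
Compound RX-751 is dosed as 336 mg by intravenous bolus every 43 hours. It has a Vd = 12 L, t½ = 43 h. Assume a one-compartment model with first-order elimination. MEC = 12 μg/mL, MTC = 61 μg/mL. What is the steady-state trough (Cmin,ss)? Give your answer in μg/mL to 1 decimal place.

The dosing interval is 1 half-life, so f = 2^(−1) = 0.5.
Accumulation ratio R = 1/(1 − f) = 1/0.5 = 2/1.
Single-dose peak C₀ = D/Vd = 336/12 = 28 μg/mL.
Steady-state peak Cmax,ss = C₀·R = 28 × 2/1 ≈ 56.000 μg/mL.
Steady-state trough Cmin,ss = Cmax,ss·f ≈ 56.000 × 0.5 ≈ 28.000 μg/mL.
Trough 28.0 μg/mL vs MEC 12 μg/mL: adequate.

28.0 μg/mL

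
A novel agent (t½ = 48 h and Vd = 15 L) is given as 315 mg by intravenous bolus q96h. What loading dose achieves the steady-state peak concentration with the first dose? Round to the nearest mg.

420 mg

f = (1/2)^(96/48) ≈ 0.250000; accumulation ratio R = 1/(1−f) ≈ 1.33333.
Loading dose to hit Cmax,ss on first dose: D_load = D_maint·R ≈ 315 × 1.33333 ≈ 420.00 mg.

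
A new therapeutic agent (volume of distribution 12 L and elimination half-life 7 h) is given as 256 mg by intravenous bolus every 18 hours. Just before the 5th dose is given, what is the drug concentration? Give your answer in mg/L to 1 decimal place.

f = (1/2)^(τ/t½) = (1/2)^(18/7) ≈ 0.1682.
C₀ = D/Vd = 256/12 ≈ 21.333 mg/L.
Before the 5th dose, 4 doses have been given. Superposition: Cmin = C₀·(f + f² + … + f^4).
≈ 21.333 × (0.1682 + 0.0283 + 0.0048 + 0.0008) ≈ 21.333 × 0.2021 ≈ 4.311 mg/L.

4.3 mg/L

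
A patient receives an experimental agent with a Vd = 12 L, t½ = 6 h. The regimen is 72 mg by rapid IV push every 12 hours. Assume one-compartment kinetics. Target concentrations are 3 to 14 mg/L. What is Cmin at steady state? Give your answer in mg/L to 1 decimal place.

2.0 mg/L

The dosing interval is 2 half-lives, so f = 2^(−2) = 0.25.
At steady state, R = 1/(1 − 0.25) = 4/3.
Single-dose peak C₀ = D/Vd = 72/12 = 6 mg/L.
Steady-state peak Cmax,ss = C₀·R = 6 × 4/3 ≈ 8.000 mg/L.
Steady-state trough Cmin,ss = Cmax,ss·f ≈ 8.000 × 0.25 ≈ 2.000 mg/L.
Trough 2.0 mg/L vs MEC 3 mg/L: subtherapeutic.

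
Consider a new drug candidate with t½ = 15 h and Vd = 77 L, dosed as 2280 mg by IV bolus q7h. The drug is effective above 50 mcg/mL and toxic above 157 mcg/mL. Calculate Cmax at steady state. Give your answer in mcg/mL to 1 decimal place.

107.1 mcg/mL

τ/t½ = 7/15 ≈ 0.46667, so fraction remaining f = (1/2)^(7/15) ≈ 0.7236.
At steady state, accumulation factor R = 1/(1 − e^(−kτ)) ≈ 3.6179.
Each bolus raises the concentration by D/Vd = 2280/77 ≈ 29.610 mcg/mL.
Steady-state peak Cmax,ss = C₀·R ≈ 29.610 × 3.6179 ≈ 107.126 mcg/mL.
Peak 107.1 mcg/mL vs MTC 157 mcg/mL: below toxic threshold.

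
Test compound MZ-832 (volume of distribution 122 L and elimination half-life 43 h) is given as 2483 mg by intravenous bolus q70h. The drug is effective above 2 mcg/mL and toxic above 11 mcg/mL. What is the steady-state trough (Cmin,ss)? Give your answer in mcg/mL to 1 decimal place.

k = ln2/t½ = ln2/43 ≈ 0.016120 h⁻¹; fraction remaining f = e^(−kτ) = e^(−0.016120×70) ≈ 0.3236.
Accumulation ratio R = 1/(1 − f) ≈ 1/0.6764 ≈ 1.4784.
Single-dose peak C₀ = D/Vd = 2483/122 ≈ 20.352 mcg/mL.
Cmax,ss = C₀/(1 − f) ≈ 20.352/0.6764 ≈ 30.089 mcg/mL.
One interval later, Cmin,ss = Cmax,ss·e^(−kτ) ≈ 30.089 × 0.3236 ≈ 9.737 mcg/mL.
Trough 9.7 mcg/mL vs MEC 2 mcg/mL: adequate.

9.7 mcg/mL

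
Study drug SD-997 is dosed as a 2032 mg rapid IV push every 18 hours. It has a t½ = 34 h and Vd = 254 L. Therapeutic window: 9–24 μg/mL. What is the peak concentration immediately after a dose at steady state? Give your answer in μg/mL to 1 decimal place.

Over one 18-h interval, 18/34 ≈ 0.52941 half-lives elapse, leaving f ≈ 0.6928 of each dose.
Accumulation ratio R = 1/(1 − f) ≈ 1/0.3072 ≈ 3.2552.
Each bolus raises the concentration by D/Vd = 2032/254 ≈ 8.000 μg/mL.
Steady-state peak Cmax,ss = C₀·R ≈ 8.000 × 3.2552 ≈ 26.042 μg/mL.
Peak 26.0 μg/mL vs MTC 24 μg/mL: exceeds toxic threshold.

26.0 μg/mL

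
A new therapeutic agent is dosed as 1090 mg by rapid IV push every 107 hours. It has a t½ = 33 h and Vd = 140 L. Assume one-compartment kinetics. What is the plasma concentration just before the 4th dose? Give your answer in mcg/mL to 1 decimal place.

f = (1/2)^(τ/t½) = (1/2)^(107/33) ≈ 0.1057.
C₀ = D/Vd = 1090/140 ≈ 7.786 mcg/mL.
Before the 4th dose, 3 doses have been given. Superposition: Cmin = C₀·(f + f² + … + f^3).
≈ 7.786 × (0.1057 + 0.0112 + 0.0012) ≈ 7.786 × 0.1181 ≈ 0.920 mcg/mL.

0.9 mcg/mL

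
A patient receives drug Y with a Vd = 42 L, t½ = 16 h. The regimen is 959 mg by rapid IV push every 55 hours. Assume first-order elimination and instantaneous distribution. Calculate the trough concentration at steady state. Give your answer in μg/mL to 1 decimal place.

2.3 μg/mL

Over one 55-h interval, 55/16 ≈ 3.4375 half-lives elapse, leaving f ≈ 0.0923 of each dose.
At steady state, accumulation factor R = 1/(1 − e^(−kτ)) ≈ 1.1017.
Single-dose peak C₀ = D/Vd = 959/42 ≈ 22.833 μg/mL.
Cmax,ss = C₀/(1 − f) ≈ 22.833/0.9077 ≈ 25.155 μg/mL.
One interval later, Cmin,ss = Cmax,ss·e^(−kτ) ≈ 25.155 × 0.0923 ≈ 2.322 μg/mL.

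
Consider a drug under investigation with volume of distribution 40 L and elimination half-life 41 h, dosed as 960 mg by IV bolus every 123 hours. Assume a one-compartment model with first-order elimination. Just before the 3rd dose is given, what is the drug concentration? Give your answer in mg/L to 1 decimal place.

3.4 mg/L

f = (1/2)^(τ/t½) = (1/2)^(123/41) ≈ 0.1250.
C₀ = D/Vd = 960/40 ≈ 24.000 mg/L.
Before the 3rd dose, 2 doses have been given. Superposition: Cmin = C₀·(f + f²).
≈ 24.000 × (0.1250 + 0.0156) ≈ 24.000 × 0.1406 ≈ 3.374 mg/L.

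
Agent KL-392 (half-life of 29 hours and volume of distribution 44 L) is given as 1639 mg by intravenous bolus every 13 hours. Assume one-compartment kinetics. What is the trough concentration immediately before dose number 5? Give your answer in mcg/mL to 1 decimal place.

f = (1/2)^(τ/t½) = (1/2)^(13/29) ≈ 0.7329.
C₀ = D/Vd = 1639/44 ≈ 37.250 mcg/mL.
Before the 5th dose, 4 doses have been given. Superposition: Cmin = C₀·(f + f² + … + f^4).
≈ 37.250 × (0.7329 + 0.5371 + 0.3937 + 0.2885) ≈ 37.250 × 1.9522 ≈ 72.719 mcg/mL.

72.7 mcg/mL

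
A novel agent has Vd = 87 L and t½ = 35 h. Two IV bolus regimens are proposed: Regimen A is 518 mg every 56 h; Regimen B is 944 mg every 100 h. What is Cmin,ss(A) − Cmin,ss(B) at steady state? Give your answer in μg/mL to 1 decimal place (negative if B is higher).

1.2 μg/mL

Regimen A: f = (1/2)^(56/35) ≈ 0.3299; Cmin,ss = (518/87)·f/(1−f) ≈ 2.931 μg/mL.
Regimen B: f = (1/2)^(100/35) ≈ 0.1380; Cmin,ss = (944/87)·f/(1−f) ≈ 1.737 μg/mL.
Difference ≈ 2.931 − 1.737 ≈ 1.194 μg/mL.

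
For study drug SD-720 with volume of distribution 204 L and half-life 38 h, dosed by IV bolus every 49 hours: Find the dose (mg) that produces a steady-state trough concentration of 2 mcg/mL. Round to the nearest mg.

589 mg

τ/t½ = 49/38 ≈ 1.2895, so f = (1/2)^(49/38) ≈ 0.409100.
Cmin,ss = (D/Vd)·f/(1−f), so D = Cmin,ss·Vd·(1−f)/f.
D = 2 × 204 × (1−f)/f ≈ 2 × 204 × 1.44439 ≈ 589.31 mg.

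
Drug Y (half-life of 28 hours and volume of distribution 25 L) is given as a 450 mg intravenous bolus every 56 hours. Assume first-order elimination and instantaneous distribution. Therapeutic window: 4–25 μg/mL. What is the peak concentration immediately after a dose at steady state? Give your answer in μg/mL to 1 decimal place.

24.0 μg/mL

The dosing interval is 2 half-lives, so f = 2^(−2) = 0.25.
At steady state, R = 1/(1 − 0.25) = 4/3.
Single-dose peak C₀ = D/Vd = 450/25 = 18 μg/mL.
Steady-state peak Cmax,ss = C₀·R = 18 × 4/3 ≈ 24.000 μg/mL.
Peak 24.0 μg/mL vs MTC 25 μg/mL: below toxic threshold.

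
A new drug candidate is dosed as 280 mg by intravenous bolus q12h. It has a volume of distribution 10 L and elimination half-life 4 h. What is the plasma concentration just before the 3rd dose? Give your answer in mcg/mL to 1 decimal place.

f = (1/2)^(τ/t½) = (1/2)^(12/4) ≈ 0.1250.
C₀ = D/Vd = 280/10 ≈ 28.000 mcg/mL.
Before the 3rd dose, 2 doses have been given. Superposition: Cmin = C₀·(f + f²).
≈ 28.000 × (0.1250 + 0.0156) ≈ 28.000 × 0.1406 ≈ 3.937 mcg/mL.

3.9 mcg/mL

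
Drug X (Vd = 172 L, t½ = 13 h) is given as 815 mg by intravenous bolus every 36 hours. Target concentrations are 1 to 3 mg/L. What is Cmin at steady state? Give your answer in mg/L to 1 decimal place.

τ/t½ = 36/13 ≈ 2.7692, so fraction remaining f = (1/2)^(36/13) ≈ 0.1467.
Each bolus raises the concentration by D/Vd = 815/172 ≈ 4.738 mg/L.
Steady-state trough Cmin,ss = C₀·f/(1−f) ≈ 4.738 × 0.1467/0.8533 ≈ 0.815 mg/L.
Trough 0.8 mg/L vs MEC 1 mg/L: subtherapeutic.

0.8 mg/L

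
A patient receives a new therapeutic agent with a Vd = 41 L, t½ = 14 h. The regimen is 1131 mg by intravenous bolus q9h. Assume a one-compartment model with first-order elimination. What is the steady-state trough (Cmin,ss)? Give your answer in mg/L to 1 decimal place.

49.1 mg/L

k = ln2/t½ = ln2/14 ≈ 0.049511 h⁻¹; fraction remaining f = e^(−kτ) = e^(−0.049511×9) ≈ 0.6404.
At steady state, accumulation factor R = 1/(1 − e^(−kτ)) ≈ 2.7809.
Each bolus raises the concentration by D/Vd = 1131/41 ≈ 27.585 mg/L.
Steady-state peak Cmax,ss = C₀·R ≈ 27.585 × 2.7809 ≈ 76.711 mg/L.
Steady-state trough Cmin,ss = Cmax,ss·f ≈ 76.711 × 0.6404 ≈ 49.126 mg/L.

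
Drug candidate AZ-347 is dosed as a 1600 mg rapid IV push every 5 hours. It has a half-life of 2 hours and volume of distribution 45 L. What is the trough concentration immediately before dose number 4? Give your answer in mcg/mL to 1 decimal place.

7.6 mcg/mL

f = (1/2)^(τ/t½) = (1/2)^(5/2) ≈ 0.1768.
C₀ = D/Vd = 1600/45 ≈ 35.556 mcg/mL.
Before the 4th dose, 3 doses have been given. Superposition: Cmin = C₀·(f + f² + … + f^3).
≈ 35.556 × (0.1768 + 0.0313 + 0.0055) ≈ 35.556 × 0.2136 ≈ 7.595 mcg/mL.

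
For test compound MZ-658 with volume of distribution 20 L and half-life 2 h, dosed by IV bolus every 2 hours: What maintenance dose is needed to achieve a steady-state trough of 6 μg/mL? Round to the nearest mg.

120 mg

τ/t½ = 2/2 ≈ 1, so f = (1/2)^(2/2) ≈ 0.500000.
Cmin,ss = (D/Vd)·f/(1−f), so D = Cmin,ss·Vd·(1−f)/f.
D = 6 × 20 × (1−f)/f ≈ 6 × 20 × 1.00000 ≈ 120.00 mg.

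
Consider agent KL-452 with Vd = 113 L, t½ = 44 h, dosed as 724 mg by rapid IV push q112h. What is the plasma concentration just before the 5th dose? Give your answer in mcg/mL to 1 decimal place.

1.3 mcg/mL

f = (1/2)^(τ/t½) = (1/2)^(112/44) ≈ 0.1713.
C₀ = D/Vd = 724/113 ≈ 6.407 mcg/mL.
Before the 5th dose, 4 doses have been given. Superposition: Cmin = C₀·(f + f² + … + f^4).
≈ 6.407 × (0.1713 + 0.0293 + 0.0050 + 0.0009) ≈ 6.407 × 0.2065 ≈ 1.323 mcg/mL.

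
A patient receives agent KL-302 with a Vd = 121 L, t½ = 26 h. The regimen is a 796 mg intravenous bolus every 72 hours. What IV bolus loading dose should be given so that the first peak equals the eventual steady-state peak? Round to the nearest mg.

f = (1/2)^(72/26) ≈ 0.146683; accumulation ratio R = 1/(1−f) ≈ 1.17190.
Loading dose to hit Cmax,ss on first dose: D_load = D_maint·R ≈ 796 × 1.17190 ≈ 932.83 mg.

933 mg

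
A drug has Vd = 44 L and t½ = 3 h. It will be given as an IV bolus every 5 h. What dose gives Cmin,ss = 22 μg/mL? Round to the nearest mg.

2105 mg

τ/t½ = 5/3 ≈ 1.6667, so f = (1/2)^(5/3) ≈ 0.314980.
Cmin,ss = (D/Vd)·f/(1−f), so D = Cmin,ss·Vd·(1−f)/f.
D = 22 × 44 × (1−f)/f ≈ 22 × 44 × 2.17480 ≈ 2105.21 mg.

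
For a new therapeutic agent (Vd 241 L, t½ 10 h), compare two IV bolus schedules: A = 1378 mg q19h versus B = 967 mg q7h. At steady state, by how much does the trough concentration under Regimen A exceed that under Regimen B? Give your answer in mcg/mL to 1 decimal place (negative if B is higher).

Regimen A: f = (1/2)^(19/10) ≈ 0.2679; Cmin,ss = (1378/241)·f/(1−f) ≈ 2.092 mcg/mL.
Regimen B: f = (1/2)^(7/10) ≈ 0.6156; Cmin,ss = (967/241)·f/(1−f) ≈ 6.426 mcg/mL.
Difference ≈ 2.092 − 6.426 ≈ -4.334 mcg/mL.

-4.3 mcg/mL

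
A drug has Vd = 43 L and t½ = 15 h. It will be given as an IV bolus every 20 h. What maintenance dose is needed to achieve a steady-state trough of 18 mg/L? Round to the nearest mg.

1176 mg

τ/t½ = 20/15 ≈ 1.3333, so f = (1/2)^(20/15) ≈ 0.396850.
Cmin,ss = (D/Vd)·f/(1−f), so D = Cmin,ss·Vd·(1−f)/f.
D = 18 × 43 × (1−f)/f ≈ 18 × 43 × 1.51984 ≈ 1176.36 mg.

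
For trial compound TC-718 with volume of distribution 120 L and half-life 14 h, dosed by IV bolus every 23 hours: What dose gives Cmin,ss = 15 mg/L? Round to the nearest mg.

3821 mg

τ/t½ = 23/14 ≈ 1.6429, so f = (1/2)^(23/14) ≈ 0.320222.
Cmin,ss = (D/Vd)·f/(1−f), so D = Cmin,ss·Vd·(1−f)/f.
D = 15 × 120 × (1−f)/f ≈ 15 × 120 × 2.12283 ≈ 3821.09 mg.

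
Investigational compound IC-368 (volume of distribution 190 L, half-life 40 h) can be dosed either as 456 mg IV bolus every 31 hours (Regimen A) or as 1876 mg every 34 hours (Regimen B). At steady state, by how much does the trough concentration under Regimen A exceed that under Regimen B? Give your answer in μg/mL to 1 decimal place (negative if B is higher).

Regimen A: f = (1/2)^(31/40) ≈ 0.5844; Cmin,ss = (456/190)·f/(1−f) ≈ 3.375 μg/mL.
Regimen B: f = (1/2)^(34/40) ≈ 0.5548; Cmin,ss = (1876/190)·f/(1−f) ≈ 12.304 μg/mL.
Difference ≈ 3.375 − 12.304 ≈ -8.929 μg/mL.

-8.9 μg/mL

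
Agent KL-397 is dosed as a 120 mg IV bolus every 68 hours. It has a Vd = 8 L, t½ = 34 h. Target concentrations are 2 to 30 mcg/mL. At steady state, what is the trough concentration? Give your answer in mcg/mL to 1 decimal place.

5.0 mcg/mL

τ = 68 h = 2 half-lives, so f = (1/2)^2 = 0.25.
At steady state, R = 1/(1 − 0.25) = 4/3.
Single-dose peak C₀ = D/Vd = 120/8 = 15 mcg/mL.
Steady-state peak Cmax,ss = C₀·R = 15 × 4/3 ≈ 20.000 mcg/mL.
Steady-state trough Cmin,ss = Cmax,ss·f ≈ 20.000 × 0.25 ≈ 5.000 mcg/mL.
Trough 5.0 mcg/mL vs MEC 2 mcg/mL: adequate.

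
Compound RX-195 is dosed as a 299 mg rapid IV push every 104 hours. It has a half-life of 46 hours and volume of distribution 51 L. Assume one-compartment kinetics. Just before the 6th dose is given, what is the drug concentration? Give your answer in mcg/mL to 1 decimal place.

f = (1/2)^(τ/t½) = (1/2)^(104/46) ≈ 0.2086.
C₀ = D/Vd = 299/51 ≈ 5.863 mcg/mL.
Before the 6th dose, 5 doses have been given. Superposition: Cmin = C₀·(f + f² + … + f^5).
≈ 5.863 × (0.2086 + 0.0435 + 0.0091 + 0.0019 + 0.0004) ≈ 5.863 × 0.2635 ≈ 1.545 mcg/mL.

1.5 mcg/mL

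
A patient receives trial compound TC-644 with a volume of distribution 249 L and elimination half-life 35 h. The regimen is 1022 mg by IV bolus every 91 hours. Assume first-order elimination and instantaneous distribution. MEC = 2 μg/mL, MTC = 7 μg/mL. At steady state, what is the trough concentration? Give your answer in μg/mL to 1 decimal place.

0.8 μg/mL

Over one 91-h interval, 91/35 ≈ 2.6 half-lives elapse, leaving f ≈ 0.1649 of each dose.
Each bolus raises the concentration by D/Vd = 1022/249 ≈ 4.104 μg/mL.
Steady-state trough Cmin,ss = C₀·f/(1−f) ≈ 4.104 × 0.1649/0.8351 ≈ 0.810 μg/mL.
Trough 0.8 μg/mL vs MEC 2 μg/mL: subtherapeutic.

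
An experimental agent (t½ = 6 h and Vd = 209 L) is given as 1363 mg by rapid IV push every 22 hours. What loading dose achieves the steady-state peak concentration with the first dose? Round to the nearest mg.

1480 mg

f = (1/2)^(22/6) ≈ 0.078745; accumulation ratio R = 1/(1−f) ≈ 1.08548.
Loading dose to hit Cmax,ss on first dose: D_load = D_maint·R ≈ 1363 × 1.08548 ≈ 1479.51 mg.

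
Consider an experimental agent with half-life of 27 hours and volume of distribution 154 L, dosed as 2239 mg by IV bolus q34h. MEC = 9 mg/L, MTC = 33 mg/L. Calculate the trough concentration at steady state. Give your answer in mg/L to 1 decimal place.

10.4 mg/L

k = ln2/t½ = ln2/27 ≈ 0.025672 h⁻¹; fraction remaining f = e^(−kτ) = e^(−0.025672×34) ≈ 0.4178.
At steady state, accumulation factor R = 1/(1 − e^(−kτ)) ≈ 1.7176.
Each bolus raises the concentration by D/Vd = 2239/154 ≈ 14.539 mg/L.
Steady-state peak Cmax,ss = C₀·R ≈ 14.539 × 1.7176 ≈ 24.972 mg/L.
Steady-state trough Cmin,ss = Cmax,ss·f ≈ 24.972 × 0.4178 ≈ 10.433 mg/L.
Trough 10.4 mg/L vs MEC 9 mg/L: adequate.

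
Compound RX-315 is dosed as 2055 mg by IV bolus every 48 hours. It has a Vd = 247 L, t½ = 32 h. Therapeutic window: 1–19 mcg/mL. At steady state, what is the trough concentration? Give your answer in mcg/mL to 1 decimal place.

4.6 mcg/mL

Over one 48-h interval, 48/32 ≈ 1.5 half-lives elapse, leaving f ≈ 0.3536 of each dose.
At steady state, accumulation factor R = 1/(1 − e^(−kτ)) ≈ 1.5470.
Each bolus raises the concentration by D/Vd = 2055/247 ≈ 8.320 mcg/mL.
Cmax,ss = C₀/(1 − f) ≈ 8.320/0.6464 ≈ 12.871 mcg/mL.
Steady-state trough Cmin,ss = Cmax,ss·f ≈ 12.871 × 0.3536 ≈ 4.551 mcg/mL.
Trough 4.6 mcg/mL vs MEC 1 mcg/mL: adequate.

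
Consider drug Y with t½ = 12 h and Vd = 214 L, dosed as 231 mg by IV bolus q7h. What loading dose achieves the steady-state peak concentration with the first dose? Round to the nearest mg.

695 mg

f = (1/2)^(7/12) ≈ 0.667420; accumulation ratio R = 1/(1−f) ≈ 3.00680.
Loading dose to hit Cmax,ss on first dose: D_load = D_maint·R ≈ 231 × 3.00680 ≈ 694.57 mg.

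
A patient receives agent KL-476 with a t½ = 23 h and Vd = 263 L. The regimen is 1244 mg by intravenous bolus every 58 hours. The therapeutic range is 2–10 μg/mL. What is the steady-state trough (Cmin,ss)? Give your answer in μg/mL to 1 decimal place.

1.0 μg/mL

τ/t½ = 58/23 ≈ 2.5217, so fraction remaining f = (1/2)^(58/23) ≈ 0.1741.
Each bolus raises the concentration by D/Vd = 1244/263 ≈ 4.730 μg/mL.
Steady-state trough Cmin,ss = C₀·f/(1−f) ≈ 4.730 × 0.1741/0.8259 ≈ 0.997 μg/mL.
Trough 1.0 μg/mL vs MEC 2 μg/mL: subtherapeutic.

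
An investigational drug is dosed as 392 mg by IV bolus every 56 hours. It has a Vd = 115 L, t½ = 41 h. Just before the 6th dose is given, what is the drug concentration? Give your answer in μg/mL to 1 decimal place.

2.1 μg/mL

f = (1/2)^(τ/t½) = (1/2)^(56/41) ≈ 0.3880.
C₀ = D/Vd = 392/115 ≈ 3.409 μg/mL.
Before the 6th dose, 5 doses have been given. Superposition: Cmin = C₀·(f + f² + … + f^5).
≈ 3.409 × (0.3880 + 0.1505 + 0.0584 + 0.0227 + 0.0088) ≈ 3.409 × 0.6284 ≈ 2.142 μg/mL.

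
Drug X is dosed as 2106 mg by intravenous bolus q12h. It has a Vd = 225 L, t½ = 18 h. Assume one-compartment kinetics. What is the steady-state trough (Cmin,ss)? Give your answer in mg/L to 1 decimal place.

15.9 mg/L

τ/t½ = 12/18 ≈ 0.66667, so fraction remaining f = (1/2)^(12/18) ≈ 0.6300.
At steady state, accumulation factor R = 1/(1 − e^(−kτ)) ≈ 2.7027.
Single-dose peak C₀ = D/Vd = 2106/225 ≈ 9.360 mg/L.
Cmax,ss = C₀/(1 − f) ≈ 9.360/0.3700 ≈ 25.297 mg/L.
One interval later, Cmin,ss = Cmax,ss·e^(−kτ) ≈ 25.297 × 0.6300 ≈ 15.937 mg/L.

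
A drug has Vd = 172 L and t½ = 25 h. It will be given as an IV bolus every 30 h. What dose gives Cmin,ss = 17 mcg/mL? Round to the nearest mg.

τ/t½ = 30/25 ≈ 1.2, so f = (1/2)^(30/25) ≈ 0.435275.
Cmin,ss = (D/Vd)·f/(1−f), so D = Cmin,ss·Vd·(1−f)/f.
D = 17 × 172 × (1−f)/f ≈ 17 × 172 × 1.29740 ≈ 3793.60 mg.

3794 mg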